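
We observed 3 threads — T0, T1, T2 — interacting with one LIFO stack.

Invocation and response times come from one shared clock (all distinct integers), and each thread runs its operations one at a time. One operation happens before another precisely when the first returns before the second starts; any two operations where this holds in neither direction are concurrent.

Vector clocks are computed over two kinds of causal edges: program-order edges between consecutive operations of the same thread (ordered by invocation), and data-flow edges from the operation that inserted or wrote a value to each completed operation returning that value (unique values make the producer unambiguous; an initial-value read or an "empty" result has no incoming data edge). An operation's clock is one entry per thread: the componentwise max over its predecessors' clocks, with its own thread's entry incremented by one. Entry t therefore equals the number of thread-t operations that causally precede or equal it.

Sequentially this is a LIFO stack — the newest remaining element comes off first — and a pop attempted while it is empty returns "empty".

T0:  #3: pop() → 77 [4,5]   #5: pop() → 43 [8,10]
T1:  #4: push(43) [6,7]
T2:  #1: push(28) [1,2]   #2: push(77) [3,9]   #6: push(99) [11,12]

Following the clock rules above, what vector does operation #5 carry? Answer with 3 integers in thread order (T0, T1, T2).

(2, 1, 2)

invoked at 1, #1 has no predecessors; its own T2 bump gives (0, 0, 1)
invoked at 6, #4 has no predecessors; its own T1 bump gives (0, 1, 0)
VC(#2, invoked at 3): max of VC(#1)=(0, 0, 1), then +1 on thread T2 → (0, 0, 2)
VC(#6, invoked at 11): max of VC(#2)=(0, 0, 2), then +1 on thread T2 → (0, 0, 3)
VC(#3, invoked at 4): max of VC(#2)=(0, 0, 2), then +1 on thread T0 → (1, 0, 2)
VC(#5, invoked at 8): max of VC(#3)=(1, 0, 2), VC(#4)=(0, 1, 0), then +1 on thread T0 → (2, 1, 2)
target: VC(#5) = (2, 1, 2)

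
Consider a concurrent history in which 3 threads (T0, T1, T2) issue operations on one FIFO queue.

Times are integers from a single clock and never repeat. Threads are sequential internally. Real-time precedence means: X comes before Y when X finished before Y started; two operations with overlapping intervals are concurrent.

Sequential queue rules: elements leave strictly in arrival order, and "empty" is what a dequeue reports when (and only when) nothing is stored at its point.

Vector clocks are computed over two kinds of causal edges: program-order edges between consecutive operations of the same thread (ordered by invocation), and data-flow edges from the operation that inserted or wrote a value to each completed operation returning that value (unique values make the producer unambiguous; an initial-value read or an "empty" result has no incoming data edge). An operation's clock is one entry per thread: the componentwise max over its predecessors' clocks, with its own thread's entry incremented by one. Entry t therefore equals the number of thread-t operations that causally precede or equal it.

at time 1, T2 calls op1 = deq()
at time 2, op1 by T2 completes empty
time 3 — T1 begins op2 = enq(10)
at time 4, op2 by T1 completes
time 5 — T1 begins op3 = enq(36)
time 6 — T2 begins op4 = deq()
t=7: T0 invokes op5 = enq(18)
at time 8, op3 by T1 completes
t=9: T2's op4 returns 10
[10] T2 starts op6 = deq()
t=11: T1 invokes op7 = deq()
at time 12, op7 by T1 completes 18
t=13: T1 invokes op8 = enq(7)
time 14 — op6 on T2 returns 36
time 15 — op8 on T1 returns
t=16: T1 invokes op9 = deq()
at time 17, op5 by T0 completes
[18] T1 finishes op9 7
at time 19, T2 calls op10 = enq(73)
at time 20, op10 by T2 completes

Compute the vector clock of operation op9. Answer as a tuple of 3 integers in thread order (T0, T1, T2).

op1 (invocation 1): nothing precedes it; T2's component alone gives (0, 0, 1)
op2 (invocation 3): nothing precedes it; T1's component alone gives (0, 1, 0)
op5 (invocation 7): nothing precedes it; T0's component alone gives (1, 0, 0)
op3 (invocation 5): componentwise max over VC(op2)=(0, 1, 0), +1 at T1, giving (0, 2, 0)
op4 (invocation 6): componentwise max over VC(op1)=(0, 0, 1), VC(op2)=(0, 1, 0), +1 at T2, giving (0, 1, 2)
op7 (invocation 11): componentwise max over VC(op3)=(0, 2, 0), VC(op5)=(1, 0, 0), +1 at T1, giving (1, 3, 0)
op6 (invocation 10): componentwise max over VC(op3)=(0, 2, 0), VC(op4)=(0, 1, 2), +1 at T2, giving (0, 2, 3)
op8 (invocation 13): componentwise max over VC(op7)=(1, 3, 0), +1 at T1, giving (1, 4, 0)
op10 (invocation 19): componentwise max over VC(op6)=(0, 2, 3), +1 at T2, giving (0, 2, 4)
op9 (invocation 16): componentwise max over VC(op8)=(1, 4, 0), +1 at T1, giving (1, 5, 0)
target: VC(op9) = (1, 5, 0)

(1, 5, 0)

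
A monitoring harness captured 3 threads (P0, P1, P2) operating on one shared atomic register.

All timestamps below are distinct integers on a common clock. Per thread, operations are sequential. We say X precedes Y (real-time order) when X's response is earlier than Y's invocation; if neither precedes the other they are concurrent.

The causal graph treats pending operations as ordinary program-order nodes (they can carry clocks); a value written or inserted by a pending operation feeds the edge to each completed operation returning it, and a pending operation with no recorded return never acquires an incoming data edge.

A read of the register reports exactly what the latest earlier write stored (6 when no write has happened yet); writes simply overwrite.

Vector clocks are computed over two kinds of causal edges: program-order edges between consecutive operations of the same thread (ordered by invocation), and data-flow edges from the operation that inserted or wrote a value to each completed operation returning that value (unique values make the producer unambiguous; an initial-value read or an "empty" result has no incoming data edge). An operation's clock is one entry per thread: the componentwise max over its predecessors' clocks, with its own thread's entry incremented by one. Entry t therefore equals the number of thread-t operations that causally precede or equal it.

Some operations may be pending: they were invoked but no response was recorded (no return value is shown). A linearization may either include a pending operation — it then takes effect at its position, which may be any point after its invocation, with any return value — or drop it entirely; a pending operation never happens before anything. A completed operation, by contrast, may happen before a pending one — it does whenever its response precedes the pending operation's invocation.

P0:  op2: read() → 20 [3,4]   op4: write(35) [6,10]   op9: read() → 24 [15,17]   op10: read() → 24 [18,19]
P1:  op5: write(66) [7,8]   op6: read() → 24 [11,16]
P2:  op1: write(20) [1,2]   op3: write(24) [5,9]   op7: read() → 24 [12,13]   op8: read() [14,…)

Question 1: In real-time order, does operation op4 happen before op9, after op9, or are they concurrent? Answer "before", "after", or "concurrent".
Answer: before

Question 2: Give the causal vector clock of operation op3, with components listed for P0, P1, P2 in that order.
Answer: (0, 0, 2)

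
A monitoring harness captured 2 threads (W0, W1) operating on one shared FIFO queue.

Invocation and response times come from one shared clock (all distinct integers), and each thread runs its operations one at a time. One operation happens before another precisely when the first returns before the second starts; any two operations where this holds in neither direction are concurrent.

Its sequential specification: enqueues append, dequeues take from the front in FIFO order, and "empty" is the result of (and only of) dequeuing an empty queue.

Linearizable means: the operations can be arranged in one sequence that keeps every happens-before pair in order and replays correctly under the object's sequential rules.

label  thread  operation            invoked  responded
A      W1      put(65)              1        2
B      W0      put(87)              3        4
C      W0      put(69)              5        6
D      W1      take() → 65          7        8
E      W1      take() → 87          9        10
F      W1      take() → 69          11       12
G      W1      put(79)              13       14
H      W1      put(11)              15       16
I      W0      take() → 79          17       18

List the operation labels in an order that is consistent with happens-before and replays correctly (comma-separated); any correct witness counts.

1. A put(65), leaving queue <65>
2. B put(87), leaving queue <65,87>
3. C put(69), leaving queue <65,87,69>
4. D take() → 65, leaving queue <87,69>
5. E take() → 87, leaving queue <69>
6. F take() → 69, leaving queue <>
7. G put(79), leaving queue <79>
8. H put(11), leaving queue <79,11>
9. I take() → 79, leaving queue <11>

A, B, C, D, E, F, G, H, I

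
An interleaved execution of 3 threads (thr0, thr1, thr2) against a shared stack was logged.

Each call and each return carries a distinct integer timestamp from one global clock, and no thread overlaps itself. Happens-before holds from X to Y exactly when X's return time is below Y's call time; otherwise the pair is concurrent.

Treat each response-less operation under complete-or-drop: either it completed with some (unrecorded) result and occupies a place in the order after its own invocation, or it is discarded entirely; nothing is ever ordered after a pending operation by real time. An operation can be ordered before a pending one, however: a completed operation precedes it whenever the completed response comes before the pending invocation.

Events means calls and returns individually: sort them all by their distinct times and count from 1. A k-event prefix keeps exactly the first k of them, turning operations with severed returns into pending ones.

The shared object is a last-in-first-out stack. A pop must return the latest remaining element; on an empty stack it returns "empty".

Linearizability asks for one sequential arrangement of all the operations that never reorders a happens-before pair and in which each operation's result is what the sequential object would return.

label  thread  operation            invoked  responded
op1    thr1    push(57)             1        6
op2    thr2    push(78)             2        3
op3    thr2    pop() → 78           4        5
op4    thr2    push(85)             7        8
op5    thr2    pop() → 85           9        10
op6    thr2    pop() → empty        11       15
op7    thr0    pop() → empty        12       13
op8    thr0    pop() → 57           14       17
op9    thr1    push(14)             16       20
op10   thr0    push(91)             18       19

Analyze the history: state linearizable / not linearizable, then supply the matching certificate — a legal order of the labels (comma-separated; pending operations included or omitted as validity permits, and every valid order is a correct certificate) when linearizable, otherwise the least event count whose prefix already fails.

not linearizable — minimal violating prefix: 15 events

through event 14 a valid linearization exists; event 15 (op6 responding at time 15) ends that
all 6 real-time-respecting orders fail — 7 completed stack operations, no legal replay
including or dropping the 1 pending operation (op8) in any combination fails
one such order, op1, op2, op3, op4, op5, op6, op7 (pending dropped), breaks at step 6 where op6 pop() → empty is illegal
one such order, op1, op2, op3, op4, op5, op7, op6 (pending dropped), breaks at step 6 where op7 pop() → empty is illegal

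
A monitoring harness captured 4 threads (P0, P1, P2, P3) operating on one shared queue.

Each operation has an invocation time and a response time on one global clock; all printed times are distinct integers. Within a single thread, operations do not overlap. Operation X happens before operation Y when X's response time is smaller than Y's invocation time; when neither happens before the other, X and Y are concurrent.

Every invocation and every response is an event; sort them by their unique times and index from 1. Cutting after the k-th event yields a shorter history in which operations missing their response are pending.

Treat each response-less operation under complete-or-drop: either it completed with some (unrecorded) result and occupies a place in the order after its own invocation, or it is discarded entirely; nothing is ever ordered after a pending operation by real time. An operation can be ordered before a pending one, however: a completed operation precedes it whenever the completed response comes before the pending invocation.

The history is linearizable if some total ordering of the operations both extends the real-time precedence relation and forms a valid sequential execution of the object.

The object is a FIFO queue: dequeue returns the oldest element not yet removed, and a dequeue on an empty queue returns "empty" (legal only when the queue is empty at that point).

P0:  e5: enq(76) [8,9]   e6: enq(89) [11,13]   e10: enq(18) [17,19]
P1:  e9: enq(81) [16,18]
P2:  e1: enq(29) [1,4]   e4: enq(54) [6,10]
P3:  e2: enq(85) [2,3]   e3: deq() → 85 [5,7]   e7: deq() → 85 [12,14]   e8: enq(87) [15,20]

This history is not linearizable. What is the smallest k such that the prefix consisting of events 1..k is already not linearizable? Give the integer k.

14

one valid order for events 1..13 is e2, e1, e3, e4, e5, e6:
step 1: e2 enq(85) — queue <85>
step 2: e1 enq(29) — queue <85,29>
step 3: e3 deq() → 85 — queue <29>
step 4: e4 enq(54) — queue <29,54>
step 5: e5 enq(76) — queue <29,54,76>
step 6: e6 enq(89) — queue <29,54,76,89>
at event 14 (e7's time-14 response) nothing linearizes any more
take e1, e2, e3, e4, e5, e6, e7: step 3 already fails, because e3 deq() → 85 cannot occur there
take e1, e2, e3, e4, e5, e7, e6: step 3 already fails, because e3 deq() → 85 cannot occur there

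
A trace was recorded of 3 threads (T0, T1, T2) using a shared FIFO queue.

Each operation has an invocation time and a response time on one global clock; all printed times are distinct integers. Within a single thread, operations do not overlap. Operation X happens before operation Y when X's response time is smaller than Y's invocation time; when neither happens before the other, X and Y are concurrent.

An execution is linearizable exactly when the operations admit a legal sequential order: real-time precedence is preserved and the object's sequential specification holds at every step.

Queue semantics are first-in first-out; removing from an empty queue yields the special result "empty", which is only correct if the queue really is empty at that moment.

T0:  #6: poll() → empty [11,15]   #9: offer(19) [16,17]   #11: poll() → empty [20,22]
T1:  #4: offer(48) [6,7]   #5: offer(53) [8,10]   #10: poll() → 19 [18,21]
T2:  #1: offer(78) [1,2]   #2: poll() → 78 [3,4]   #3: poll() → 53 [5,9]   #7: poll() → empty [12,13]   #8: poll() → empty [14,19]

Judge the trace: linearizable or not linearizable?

not linearizable

already the first 9 events (up to #3's response at time 9) admit no linearization; the first 8 still do
4 completed operations, 2 real-time-consistent orders — every FIFO queue replay fails
no escape via the 1 pending operation (#5): every completion choice fails
sample order #1, #2, #3, #4 (pending dropped) stalls at step 3 — #3 poll() → 53 has no legal effect
sample order #1, #2, #4, #3 (pending dropped) stalls at step 4 — #3 poll() → 53 has no legal effect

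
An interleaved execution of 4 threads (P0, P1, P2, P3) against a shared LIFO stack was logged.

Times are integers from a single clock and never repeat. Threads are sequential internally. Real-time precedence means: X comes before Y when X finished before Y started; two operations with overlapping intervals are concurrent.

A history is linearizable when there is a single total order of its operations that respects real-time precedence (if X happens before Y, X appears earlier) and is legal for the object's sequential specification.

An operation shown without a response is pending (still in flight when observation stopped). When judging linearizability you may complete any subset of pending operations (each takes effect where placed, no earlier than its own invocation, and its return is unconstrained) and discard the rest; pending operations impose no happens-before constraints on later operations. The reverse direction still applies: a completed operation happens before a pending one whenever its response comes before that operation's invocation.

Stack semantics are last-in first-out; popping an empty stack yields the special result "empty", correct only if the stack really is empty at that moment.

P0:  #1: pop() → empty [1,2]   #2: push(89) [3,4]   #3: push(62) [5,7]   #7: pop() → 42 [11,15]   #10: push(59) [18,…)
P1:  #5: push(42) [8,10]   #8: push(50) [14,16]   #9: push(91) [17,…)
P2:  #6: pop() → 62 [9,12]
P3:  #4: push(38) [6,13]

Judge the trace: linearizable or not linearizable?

linearizable

witness order: #1, #2, #3, #5, #7, #6, #4, #8
step 1: #1 pop() → empty — stack <>
step 2: #2 push(89) — stack <89>
step 3: #3 push(62) — stack <89,62>
step 4: #5 push(42) — stack <89,62,42>
step 5: #7 pop() → 42 — stack <89,62>
step 6: #6 pop() → 62 — stack <89>
step 7: #4 push(38) — stack <89,38>
step 8: #8 push(50) — stack <89,38,50>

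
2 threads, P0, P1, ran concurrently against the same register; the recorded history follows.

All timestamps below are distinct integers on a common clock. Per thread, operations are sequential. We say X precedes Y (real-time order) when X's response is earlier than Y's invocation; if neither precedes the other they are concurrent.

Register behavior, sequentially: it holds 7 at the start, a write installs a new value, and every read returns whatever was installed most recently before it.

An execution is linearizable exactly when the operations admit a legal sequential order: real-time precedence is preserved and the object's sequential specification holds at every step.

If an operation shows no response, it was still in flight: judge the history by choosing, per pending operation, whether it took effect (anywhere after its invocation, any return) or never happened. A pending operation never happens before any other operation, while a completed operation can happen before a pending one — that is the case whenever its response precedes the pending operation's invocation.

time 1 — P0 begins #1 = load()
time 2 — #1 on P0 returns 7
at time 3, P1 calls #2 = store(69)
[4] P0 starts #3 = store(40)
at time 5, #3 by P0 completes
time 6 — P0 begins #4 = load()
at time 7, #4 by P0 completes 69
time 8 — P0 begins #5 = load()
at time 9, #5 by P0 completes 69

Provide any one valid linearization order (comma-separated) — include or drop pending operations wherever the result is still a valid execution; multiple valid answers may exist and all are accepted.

1. #1 load() → 7, leaving value 7
2. #3 store(40), leaving value 40
3. #2 store(69) (pending, included), leaving value 69
4. #4 load() → 69, leaving value 69
5. #5 load() → 69, leaving value 69

#1, #3, #2, #4, #5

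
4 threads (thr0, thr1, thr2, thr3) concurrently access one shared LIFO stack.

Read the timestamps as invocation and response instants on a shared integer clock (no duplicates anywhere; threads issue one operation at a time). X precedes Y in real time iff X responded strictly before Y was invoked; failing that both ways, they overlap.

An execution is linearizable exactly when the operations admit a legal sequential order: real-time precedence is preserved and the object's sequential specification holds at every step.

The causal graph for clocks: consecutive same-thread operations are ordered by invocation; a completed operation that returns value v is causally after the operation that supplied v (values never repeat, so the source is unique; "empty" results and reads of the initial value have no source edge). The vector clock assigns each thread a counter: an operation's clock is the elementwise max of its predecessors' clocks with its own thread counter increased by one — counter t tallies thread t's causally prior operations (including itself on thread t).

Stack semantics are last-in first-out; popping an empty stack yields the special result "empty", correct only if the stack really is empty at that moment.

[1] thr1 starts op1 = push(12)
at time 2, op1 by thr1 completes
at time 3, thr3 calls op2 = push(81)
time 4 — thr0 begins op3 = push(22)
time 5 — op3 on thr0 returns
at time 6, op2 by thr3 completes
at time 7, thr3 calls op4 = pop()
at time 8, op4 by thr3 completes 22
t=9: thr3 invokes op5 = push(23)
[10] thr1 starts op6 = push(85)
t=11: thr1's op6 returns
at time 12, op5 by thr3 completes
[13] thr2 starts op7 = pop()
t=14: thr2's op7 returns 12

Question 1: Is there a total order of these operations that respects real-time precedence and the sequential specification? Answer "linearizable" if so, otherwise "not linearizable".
events 1..13 are fine; event 14 — the response of op7 at time 14 — makes the prefix non-linearizable
no legal order exists: 4 real-time-consistent candidates over 7 completed LIFO stack operations, all rejected
e.g. op1, op2, op3, op4, op5, op6, op7: illegal at step 7, since op7 pop() → 12 cannot apply there
e.g. op1, op2, op3, op4, op6, op5, op7: illegal at step 7, since op7 pop() → 12 cannot apply there

not linearizable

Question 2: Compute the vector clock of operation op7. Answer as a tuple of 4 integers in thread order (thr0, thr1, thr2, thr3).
root op op2, invoked 3: fresh clock plus thr3's own tick → (0, 0, 0, 1)
root op op1, invoked 1: fresh clock plus thr1's own tick → (0, 1, 0, 0)
root op op3, invoked 4: fresh clock plus thr0's own tick → (1, 0, 0, 0)
VC(op7, invoked at 13): max of VC(op1)=(0, 1, 0, 0), then +1 on thread thr2 → (0, 1, 1, 0)
VC(op6, invoked at 10): max of VC(op1)=(0, 1, 0, 0), then +1 on thread thr1 → (0, 2, 0, 0)
VC(op4, invoked at 7): max of VC(op2)=(0, 0, 0, 1), VC(op3)=(1, 0, 0, 0), then +1 on thread thr3 → (1, 0, 0, 2)
VC(op5, invoked at 9): max of VC(op4)=(1, 0, 0, 2), then +1 on thread thr3 → (1, 0, 0, 3)
target: VC(op7) = (0, 1, 1, 0)

(0, 1, 1, 0)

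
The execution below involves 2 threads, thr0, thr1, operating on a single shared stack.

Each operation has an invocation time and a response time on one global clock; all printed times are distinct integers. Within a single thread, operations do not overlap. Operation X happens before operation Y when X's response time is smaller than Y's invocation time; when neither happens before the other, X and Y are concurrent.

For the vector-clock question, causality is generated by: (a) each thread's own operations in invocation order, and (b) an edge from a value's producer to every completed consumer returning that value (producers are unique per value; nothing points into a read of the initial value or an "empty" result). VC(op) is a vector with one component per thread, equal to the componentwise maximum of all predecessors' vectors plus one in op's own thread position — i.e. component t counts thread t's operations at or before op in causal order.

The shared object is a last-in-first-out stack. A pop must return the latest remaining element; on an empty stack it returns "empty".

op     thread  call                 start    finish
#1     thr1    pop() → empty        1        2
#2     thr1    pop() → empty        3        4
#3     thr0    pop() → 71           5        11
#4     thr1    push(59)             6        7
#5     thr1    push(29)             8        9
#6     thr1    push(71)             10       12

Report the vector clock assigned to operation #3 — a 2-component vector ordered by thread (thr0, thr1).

(1, 5)

VC(#1, invoked at 1): no causal predecessors; +1 on thr1 → (0, 1)
invoked at 3, #2 merges VC(#1)=(0, 1) and bumps thr1's slot → (0, 2)
invoked at 6, #4 merges VC(#2)=(0, 2) and bumps thr1's slot → (0, 3)
invoked at 8, #5 merges VC(#4)=(0, 3) and bumps thr1's slot → (0, 4)
invoked at 10, #6 merges VC(#5)=(0, 4) and bumps thr1's slot → (0, 5)
invoked at 5, #3 merges VC(#6)=(0, 5) and bumps thr0's slot → (1, 5)
target: VC(#3) = (1, 5)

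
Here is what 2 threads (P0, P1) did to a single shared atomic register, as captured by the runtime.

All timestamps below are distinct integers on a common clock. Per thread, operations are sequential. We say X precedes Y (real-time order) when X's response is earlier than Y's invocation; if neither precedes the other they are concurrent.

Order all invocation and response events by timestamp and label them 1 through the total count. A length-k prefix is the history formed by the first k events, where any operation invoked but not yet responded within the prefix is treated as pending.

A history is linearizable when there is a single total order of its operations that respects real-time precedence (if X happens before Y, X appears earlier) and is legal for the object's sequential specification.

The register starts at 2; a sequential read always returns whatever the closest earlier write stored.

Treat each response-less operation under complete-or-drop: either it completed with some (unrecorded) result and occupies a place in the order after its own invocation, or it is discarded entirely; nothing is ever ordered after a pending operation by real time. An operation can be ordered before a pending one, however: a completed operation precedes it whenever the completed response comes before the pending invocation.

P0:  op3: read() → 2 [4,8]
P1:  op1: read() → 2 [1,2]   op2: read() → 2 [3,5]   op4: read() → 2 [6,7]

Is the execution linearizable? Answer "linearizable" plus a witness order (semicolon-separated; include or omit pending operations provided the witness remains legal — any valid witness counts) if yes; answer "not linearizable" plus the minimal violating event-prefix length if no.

linearizable — witness: op1; op2; op3; op4

step 1: op1 read() → 2 — value 2
step 2: op2 read() → 2 — value 2
step 3: op3 read() → 2 — value 2
step 4: op4 read() → 2 — value 2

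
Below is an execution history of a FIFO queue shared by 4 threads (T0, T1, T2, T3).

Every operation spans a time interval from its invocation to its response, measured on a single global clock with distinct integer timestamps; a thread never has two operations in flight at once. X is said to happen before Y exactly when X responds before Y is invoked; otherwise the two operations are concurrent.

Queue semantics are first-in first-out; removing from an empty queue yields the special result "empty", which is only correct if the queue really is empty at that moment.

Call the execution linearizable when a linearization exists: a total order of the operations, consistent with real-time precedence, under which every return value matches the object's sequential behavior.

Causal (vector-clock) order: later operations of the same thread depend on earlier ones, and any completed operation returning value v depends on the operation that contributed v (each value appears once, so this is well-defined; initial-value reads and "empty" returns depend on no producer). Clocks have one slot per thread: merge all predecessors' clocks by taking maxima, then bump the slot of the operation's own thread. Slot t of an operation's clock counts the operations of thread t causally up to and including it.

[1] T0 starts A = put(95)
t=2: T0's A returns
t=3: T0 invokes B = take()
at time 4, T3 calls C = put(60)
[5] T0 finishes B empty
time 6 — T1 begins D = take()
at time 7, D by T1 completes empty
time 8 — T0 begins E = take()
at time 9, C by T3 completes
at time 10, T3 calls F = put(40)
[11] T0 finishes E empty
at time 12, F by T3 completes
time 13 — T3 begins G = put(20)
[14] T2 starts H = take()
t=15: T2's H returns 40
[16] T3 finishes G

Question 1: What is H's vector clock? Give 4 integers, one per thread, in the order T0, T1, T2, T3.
invoked at 4, C has no predecessors; its own T3 bump gives (0, 0, 0, 1)
invoked at 6, D has no predecessors; its own T1 bump gives (0, 1, 0, 0)
invoked at 1, A has no predecessors; its own T0 bump gives (1, 0, 0, 0)
F, invoked 10, takes VC(C)=(0, 0, 0, 1) under max, adds 1 for T3 → (0, 0, 0, 2)
B, invoked 3, takes VC(A)=(1, 0, 0, 0) under max, adds 1 for T0 → (2, 0, 0, 0)
G, invoked 13, takes VC(F)=(0, 0, 0, 2) under max, adds 1 for T3 → (0, 0, 0, 3)
H, invoked 14, takes VC(F)=(0, 0, 0, 2) under max, adds 1 for T2 → (0, 0, 1, 2)
E, invoked 8, takes VC(B)=(2, 0, 0, 0) under max, adds 1 for T0 → (3, 0, 0, 0)
target: VC(H) = (0, 0, 1, 2)

(0, 0, 1, 2)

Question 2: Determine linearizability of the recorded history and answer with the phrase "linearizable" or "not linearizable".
cut after 4 events: linearizable; cut after 5 events (B responds, time 5): not linearizable
exactly one order of the 2 completed ops respects real time; the FIFO queue replay fails
including or dropping the 1 pending operation (C) in any combination fails
sample order A, B (pending dropped) stalls at step 2 — B take() → empty has no legal effect

not linearizable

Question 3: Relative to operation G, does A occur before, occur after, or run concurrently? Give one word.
A spans [1,2], G spans [13,16]
resp(A)=2 < inv(G)=13

before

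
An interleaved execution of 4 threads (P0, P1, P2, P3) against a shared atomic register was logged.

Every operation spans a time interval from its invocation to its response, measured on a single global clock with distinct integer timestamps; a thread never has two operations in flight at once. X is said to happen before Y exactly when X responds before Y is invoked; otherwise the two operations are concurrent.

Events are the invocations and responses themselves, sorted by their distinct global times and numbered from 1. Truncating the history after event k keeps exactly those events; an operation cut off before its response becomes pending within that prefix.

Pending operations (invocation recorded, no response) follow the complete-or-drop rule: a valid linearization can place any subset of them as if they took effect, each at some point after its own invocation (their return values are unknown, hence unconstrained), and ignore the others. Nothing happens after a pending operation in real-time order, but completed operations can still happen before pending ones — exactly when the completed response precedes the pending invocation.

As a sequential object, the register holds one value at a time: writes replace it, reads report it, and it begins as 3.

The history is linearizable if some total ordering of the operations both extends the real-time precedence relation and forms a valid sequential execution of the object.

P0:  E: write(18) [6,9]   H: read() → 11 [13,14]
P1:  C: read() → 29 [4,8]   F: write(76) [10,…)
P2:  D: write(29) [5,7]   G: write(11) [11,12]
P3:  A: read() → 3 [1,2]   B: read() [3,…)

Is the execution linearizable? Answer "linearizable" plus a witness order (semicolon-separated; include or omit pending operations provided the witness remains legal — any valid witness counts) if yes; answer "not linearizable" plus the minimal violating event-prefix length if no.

linearizable — witness: A; B; D; C; E; F; G; H

step 1: A read() → 3 — value 3
step 2: B read() (pending, included) — value 3
step 3: D write(29) — value 29
step 4: C read() → 29 — value 29
step 5: E write(18) — value 18
step 6: F write(76) (pending, included) — value 76
step 7: G write(11) — value 11
step 8: H read() → 11 — value 11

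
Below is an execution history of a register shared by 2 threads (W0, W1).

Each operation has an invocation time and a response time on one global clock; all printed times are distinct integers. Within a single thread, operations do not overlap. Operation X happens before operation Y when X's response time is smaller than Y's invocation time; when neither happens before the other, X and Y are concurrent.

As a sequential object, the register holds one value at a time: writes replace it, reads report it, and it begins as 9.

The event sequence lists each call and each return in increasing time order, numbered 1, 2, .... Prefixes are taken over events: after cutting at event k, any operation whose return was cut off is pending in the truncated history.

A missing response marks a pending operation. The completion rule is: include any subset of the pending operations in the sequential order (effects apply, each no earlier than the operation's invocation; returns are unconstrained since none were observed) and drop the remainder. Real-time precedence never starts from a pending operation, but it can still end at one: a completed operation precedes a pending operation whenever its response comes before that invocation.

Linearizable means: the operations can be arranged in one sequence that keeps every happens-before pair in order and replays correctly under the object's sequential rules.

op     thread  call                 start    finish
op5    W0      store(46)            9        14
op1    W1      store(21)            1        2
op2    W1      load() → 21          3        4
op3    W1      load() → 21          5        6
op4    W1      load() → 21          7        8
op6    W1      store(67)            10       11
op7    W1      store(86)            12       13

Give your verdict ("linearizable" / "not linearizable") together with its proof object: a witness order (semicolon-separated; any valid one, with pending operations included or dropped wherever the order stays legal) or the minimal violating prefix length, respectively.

after step 1 (op1 store(21)): value 21
after step 2 (op2 load() → 21): value 21
after step 3 (op3 load() → 21): value 21
after step 4 (op4 load() → 21): value 21
after step 5 (op5 store(46)): value 46
after step 6 (op6 store(67)): value 67
after step 7 (op7 store(86)): value 86

linearizable — witness: op1; op2; op3; op4; op5; op6; op7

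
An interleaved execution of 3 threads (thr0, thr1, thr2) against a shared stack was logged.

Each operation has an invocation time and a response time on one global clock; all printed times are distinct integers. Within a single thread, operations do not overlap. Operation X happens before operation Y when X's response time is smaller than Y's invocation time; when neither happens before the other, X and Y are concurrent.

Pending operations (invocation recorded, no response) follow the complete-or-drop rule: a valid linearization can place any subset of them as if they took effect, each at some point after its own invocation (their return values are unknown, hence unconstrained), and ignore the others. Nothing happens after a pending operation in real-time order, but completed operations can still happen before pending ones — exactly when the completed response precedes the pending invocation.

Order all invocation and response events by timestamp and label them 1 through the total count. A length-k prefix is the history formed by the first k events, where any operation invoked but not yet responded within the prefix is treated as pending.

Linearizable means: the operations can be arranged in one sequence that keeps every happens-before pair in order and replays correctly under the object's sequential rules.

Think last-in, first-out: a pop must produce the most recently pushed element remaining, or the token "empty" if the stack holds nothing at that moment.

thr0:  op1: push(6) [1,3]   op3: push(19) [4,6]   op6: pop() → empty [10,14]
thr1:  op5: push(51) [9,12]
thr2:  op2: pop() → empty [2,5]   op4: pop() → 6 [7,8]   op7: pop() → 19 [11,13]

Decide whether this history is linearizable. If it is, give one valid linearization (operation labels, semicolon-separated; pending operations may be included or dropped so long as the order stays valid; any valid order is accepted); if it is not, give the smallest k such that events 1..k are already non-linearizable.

not linearizable — minimal violating prefix: 8 events

prefix check: 1..7 passes, 1..8 fails once op4's time-8 response joins
the 4 completed operations admit 3 real-time orders; each fails the stack replay
one such order, op1, op2, op3, op4, breaks at step 2 where op2 pop() → empty is illegal
one such order, op1, op3, op2, op4, breaks at step 3 where op2 pop() → empty is illegal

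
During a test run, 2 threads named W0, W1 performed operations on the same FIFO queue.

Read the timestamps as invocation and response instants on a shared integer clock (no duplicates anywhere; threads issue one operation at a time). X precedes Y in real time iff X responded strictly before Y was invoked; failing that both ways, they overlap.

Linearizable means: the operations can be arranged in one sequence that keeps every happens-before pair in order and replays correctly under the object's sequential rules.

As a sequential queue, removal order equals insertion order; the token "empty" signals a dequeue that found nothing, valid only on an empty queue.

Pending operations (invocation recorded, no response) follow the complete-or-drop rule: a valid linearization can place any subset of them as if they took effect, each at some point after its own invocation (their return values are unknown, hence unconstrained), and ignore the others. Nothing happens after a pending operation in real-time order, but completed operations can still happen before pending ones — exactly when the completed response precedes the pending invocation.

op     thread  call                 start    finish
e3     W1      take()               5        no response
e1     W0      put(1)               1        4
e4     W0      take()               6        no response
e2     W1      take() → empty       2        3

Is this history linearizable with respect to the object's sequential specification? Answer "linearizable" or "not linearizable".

one valid linearization: e2, e1
1. e2 take() → empty, leaving queue <>
2. e1 put(1), leaving queue <1>

linearizable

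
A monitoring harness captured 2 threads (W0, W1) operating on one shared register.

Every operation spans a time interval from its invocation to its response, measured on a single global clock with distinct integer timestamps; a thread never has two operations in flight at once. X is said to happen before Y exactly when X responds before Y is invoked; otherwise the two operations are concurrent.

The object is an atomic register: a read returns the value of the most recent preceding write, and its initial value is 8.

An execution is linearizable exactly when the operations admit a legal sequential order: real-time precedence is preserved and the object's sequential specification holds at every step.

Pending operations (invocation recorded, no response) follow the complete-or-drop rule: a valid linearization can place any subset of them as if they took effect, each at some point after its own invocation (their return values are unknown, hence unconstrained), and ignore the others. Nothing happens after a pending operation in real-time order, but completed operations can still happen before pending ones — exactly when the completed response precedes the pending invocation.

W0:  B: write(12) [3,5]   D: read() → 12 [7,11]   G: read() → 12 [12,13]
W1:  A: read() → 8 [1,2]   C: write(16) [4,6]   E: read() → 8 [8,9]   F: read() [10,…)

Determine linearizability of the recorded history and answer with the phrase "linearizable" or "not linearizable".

through event 8 a valid linearization exists; event 9 (E responding at time 9) ends that
checked exhaustively: 2 real-time-consistent orders of 4 completed operations, zero legal register replays
including or dropping the 1 pending operation (D) in any combination fails
for example A, B, C, E (pending dropped) fails at step 4: E read() → 8 is not legal there
for example A, C, B, E (pending dropped) fails at step 4: E read() → 8 is not legal there

not linearizable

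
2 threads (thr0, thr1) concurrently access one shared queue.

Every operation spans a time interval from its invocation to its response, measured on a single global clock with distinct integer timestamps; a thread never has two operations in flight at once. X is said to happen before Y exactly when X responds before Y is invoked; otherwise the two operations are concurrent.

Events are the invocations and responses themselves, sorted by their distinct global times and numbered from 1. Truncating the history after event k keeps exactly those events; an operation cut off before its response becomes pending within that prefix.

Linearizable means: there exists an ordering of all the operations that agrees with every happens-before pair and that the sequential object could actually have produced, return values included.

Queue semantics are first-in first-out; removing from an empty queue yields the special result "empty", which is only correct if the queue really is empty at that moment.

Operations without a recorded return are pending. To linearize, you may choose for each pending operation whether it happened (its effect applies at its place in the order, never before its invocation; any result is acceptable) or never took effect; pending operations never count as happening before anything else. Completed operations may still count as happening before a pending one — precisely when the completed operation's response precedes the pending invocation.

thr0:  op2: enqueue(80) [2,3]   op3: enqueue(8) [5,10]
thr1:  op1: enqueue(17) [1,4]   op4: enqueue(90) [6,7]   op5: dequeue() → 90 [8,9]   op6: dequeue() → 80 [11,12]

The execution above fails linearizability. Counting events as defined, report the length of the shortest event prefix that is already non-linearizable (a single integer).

events 1..8 are linearizable; a witness order is op1, op2, op3, op4:
1. op1 enqueue(17), leaving queue <17>
2. op2 enqueue(80), leaving queue <17,80>
3. op3 enqueue(8) (pending, included), leaving queue <17,80,8>
4. op4 enqueue(90), leaving queue <17,80,8,90>
once event 9 joins (op5's response, time 9), exhaustive search finds no witness
no completion choice of the 1 pending operation (op3) rescues it — every subset was tried
e.g. op1, op2, op4, op5 (pending dropped): illegal at step 4, since op5 dequeue() → 90 cannot apply there
e.g. op2, op1, op4, op5 (pending dropped): illegal at step 4, since op5 dequeue() → 90 cannot apply there

9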